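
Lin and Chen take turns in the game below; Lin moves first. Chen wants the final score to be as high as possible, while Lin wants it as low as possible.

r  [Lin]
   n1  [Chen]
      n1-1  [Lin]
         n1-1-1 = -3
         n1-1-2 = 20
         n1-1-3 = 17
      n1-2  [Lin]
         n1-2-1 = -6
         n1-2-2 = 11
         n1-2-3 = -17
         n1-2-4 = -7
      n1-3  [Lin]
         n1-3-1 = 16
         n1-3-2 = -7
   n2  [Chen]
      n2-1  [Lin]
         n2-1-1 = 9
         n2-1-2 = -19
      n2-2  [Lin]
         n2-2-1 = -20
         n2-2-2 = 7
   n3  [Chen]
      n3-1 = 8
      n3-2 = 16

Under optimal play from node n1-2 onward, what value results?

-17

n1-2 (Lin): min(-6, 11, -17, -7) = -17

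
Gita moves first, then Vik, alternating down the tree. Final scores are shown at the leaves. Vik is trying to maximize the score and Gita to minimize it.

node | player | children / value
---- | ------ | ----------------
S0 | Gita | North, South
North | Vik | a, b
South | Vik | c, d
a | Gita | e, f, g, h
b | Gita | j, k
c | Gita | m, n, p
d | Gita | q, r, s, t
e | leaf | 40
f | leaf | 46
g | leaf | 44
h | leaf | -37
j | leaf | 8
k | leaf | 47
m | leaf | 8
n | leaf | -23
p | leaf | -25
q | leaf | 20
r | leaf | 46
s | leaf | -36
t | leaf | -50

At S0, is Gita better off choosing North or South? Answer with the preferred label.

a (Gita): min(40, 46, 44, -37) = -37
b (Gita): min(8, 47) = 8
North (Vik): max(-37, 8) = 8
c (Gita): min(8, -23, -25) = -25
d (Gita): min(20, 46, -36, -50) = -50
South (Vik): max(-25, -50) = -25
Gita prefers the lower value; North=8, South=-25. South is better since -25 < 8.

South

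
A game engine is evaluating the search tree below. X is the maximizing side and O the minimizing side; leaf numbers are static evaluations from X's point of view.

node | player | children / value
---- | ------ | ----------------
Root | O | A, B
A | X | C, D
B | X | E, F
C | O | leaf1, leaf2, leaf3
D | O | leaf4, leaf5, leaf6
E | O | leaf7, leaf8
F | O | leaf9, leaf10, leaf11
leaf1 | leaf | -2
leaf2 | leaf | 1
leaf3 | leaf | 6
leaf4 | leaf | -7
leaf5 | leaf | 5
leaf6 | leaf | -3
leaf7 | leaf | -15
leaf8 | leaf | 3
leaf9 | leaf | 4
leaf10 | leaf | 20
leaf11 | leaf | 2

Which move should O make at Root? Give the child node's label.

A

C (O): min(-2, 1, 6) = -2
D (O): min(-7, 5, -3) = -7
A (X): max(-2, -7) = -2
E (O): min(-15, 3) = -15
F (O): min(4, 20, 2) = 2
B (X): max(-15, 2) = 2
Root (O): min(-2, 2) = -2
O at Root wants the lowest of {A=-2, B=2}, so chooses A.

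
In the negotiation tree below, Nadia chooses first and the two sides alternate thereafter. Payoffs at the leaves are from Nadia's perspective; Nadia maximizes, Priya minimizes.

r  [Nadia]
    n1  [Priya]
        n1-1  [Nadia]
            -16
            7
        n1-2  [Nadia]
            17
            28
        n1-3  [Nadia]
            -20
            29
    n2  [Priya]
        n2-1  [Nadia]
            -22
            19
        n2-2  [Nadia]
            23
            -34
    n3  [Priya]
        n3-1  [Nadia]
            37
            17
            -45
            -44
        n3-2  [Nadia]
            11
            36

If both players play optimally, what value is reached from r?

36

n1-1 (Nadia): max(-16, 7) = 7
n1-2 (Nadia): max(17, 28) = 28
n1-3 (Nadia): max(-20, 29) = 29
n1 (Priya): min(7, 28, 29) = 7
n2-1 (Nadia): max(-22, 19) = 19
n2-2 (Nadia): max(23, -34) = 23
n2 (Priya): min(19, 23) = 19
n3-1 (Nadia): max(37, 17, -45, -44) = 37
n3-2 (Nadia): max(11, 36) = 36
n3 (Priya): min(37, 36) = 36
r (Nadia): max(7, 19, 36) = 36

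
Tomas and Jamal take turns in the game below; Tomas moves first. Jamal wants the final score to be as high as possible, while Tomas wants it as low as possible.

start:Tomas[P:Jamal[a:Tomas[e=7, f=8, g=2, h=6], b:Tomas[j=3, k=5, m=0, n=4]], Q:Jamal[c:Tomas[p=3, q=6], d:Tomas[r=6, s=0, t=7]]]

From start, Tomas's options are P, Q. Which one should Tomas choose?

P

a (Tomas): min(7, 8, 2, 6) = 2
b (Tomas): min(3, 5, 0, 4) = 0
P (Jamal): max(2, 0) = 2
c (Tomas): min(3, 6) = 3
d (Tomas): min(6, 0, 7) = 0
Q (Jamal): max(3, 0) = 3
start (Tomas): min(2, 3) = 2
Tomas at start wants the lowest of {P=2, Q=3}, so chooses P.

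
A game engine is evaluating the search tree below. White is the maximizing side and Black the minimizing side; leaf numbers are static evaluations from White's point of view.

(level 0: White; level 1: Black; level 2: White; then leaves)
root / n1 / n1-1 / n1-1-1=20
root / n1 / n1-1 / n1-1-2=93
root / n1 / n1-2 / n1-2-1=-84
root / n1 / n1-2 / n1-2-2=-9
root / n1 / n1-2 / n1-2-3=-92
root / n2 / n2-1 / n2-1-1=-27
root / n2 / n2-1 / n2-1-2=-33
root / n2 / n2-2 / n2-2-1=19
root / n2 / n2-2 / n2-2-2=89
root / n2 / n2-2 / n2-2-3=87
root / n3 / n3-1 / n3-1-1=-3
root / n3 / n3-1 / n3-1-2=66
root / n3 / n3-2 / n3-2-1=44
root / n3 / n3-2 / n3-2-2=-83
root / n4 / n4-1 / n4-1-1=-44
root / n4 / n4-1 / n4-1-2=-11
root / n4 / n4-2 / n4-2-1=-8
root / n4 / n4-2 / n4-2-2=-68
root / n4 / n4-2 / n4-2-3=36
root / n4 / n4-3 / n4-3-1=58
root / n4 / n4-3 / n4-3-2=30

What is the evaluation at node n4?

-11

n4-1 (White): max(-44, -11) = -11
n4-2 (White): max(-8, -68, 36) = 36
n4-3 (White): max(58, 30) = 58
n4 (Black): min(-11, 36, 58) = -11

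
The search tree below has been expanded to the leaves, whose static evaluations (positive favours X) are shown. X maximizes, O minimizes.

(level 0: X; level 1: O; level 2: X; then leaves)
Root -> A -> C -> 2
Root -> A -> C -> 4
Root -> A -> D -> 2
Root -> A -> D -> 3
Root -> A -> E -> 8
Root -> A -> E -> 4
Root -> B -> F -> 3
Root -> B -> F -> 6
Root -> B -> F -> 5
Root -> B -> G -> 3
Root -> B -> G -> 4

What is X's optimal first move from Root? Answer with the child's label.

C (X): max(2, 4) = 4
D (X): max(2, 3) = 3
E (X): max(8, 4) = 8
A (O): min(4, 3, 8) = 3
F (X): max(3, 6, 5) = 6
G (X): max(3, 4) = 4
B (O): min(6, 4) = 4
Root (X): max(3, 4) = 4
X at Root wants the highest of {A=3, B=4}, so chooses B.

B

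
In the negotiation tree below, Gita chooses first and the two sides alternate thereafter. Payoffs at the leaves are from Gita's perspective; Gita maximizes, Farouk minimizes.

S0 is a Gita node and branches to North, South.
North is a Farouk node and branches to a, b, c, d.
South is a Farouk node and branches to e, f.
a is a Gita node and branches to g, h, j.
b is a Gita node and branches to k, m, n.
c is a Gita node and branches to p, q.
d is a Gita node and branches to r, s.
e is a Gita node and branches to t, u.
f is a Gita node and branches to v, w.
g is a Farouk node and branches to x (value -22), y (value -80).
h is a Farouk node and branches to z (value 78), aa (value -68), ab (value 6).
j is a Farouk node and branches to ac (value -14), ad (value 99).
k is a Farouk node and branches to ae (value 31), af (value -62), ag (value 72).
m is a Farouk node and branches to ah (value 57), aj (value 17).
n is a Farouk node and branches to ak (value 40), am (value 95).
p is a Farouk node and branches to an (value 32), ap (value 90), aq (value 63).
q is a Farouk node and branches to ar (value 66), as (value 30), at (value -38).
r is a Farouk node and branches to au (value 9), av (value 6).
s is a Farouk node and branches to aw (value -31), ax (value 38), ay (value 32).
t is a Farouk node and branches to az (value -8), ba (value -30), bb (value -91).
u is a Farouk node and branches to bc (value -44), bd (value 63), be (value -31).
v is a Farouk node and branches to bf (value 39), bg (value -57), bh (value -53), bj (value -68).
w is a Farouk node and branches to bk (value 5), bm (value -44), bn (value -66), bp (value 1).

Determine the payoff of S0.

-14

g (Farouk): min(-22, -80) = -80
h (Farouk): min(78, -68, 6) = -68
j (Farouk): min(-14, 99) = -14
a (Gita): max(-80, -68, -14) = -14
k (Farouk): min(31, -62, 72) = -62
m (Farouk): min(57, 17) = 17
n (Farouk): min(40, 95) = 40
b (Gita): max(-62, 17, 40) = 40
p (Farouk): min(32, 90, 63) = 32
q (Farouk): min(66, 30, -38) = -38
c (Gita): max(32, -38) = 32
r (Farouk): min(9, 6) = 6
s (Farouk): min(-31, 38, 32) = -31
d (Gita): max(6, -31) = 6
North (Farouk): min(-14, 40, 32, 6) = -14
t (Farouk): min(-8, -30, -91) = -91
u (Farouk): min(-44, 63, -31) = -44
e (Gita): max(-91, -44) = -44
v (Farouk): min(39, -57, -53, -68) = -68
w (Farouk): min(5, -44, -66, 1) = -66
f (Gita): max(-68, -66) = -66
South (Farouk): min(-44, -66) = -66
S0 (Gita): max(-14, -66) = -14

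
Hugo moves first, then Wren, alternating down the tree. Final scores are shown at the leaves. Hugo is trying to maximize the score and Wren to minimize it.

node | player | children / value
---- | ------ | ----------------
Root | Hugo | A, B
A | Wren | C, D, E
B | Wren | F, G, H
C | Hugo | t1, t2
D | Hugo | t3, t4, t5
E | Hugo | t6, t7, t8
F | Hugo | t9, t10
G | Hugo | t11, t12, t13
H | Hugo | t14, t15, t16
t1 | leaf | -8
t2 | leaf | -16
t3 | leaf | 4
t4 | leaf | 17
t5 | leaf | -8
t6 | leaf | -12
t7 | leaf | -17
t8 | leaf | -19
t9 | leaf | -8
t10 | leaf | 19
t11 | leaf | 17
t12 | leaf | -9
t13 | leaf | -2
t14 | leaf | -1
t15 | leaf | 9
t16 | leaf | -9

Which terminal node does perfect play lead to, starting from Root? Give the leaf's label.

C (Hugo): max(-8, -16) = -8
D (Hugo): max(4, 17, -8) = 17
E (Hugo): max(-12, -17, -19) = -12
A (Wren): min(-8, 17, -12) = -12
F (Hugo): max(-8, 19) = 19
G (Hugo): max(17, -9, -2) = 17
H (Hugo): max(-1, 9, -9) = 9
B (Wren): min(19, 17, 9) = 9
Root (Hugo): max(-12, 9) = 9
At Root, Hugo picks B (highest: 9).
At B, Wren picks H (lowest: 9).
At H, Hugo picks t15 (highest: 9).
Terminal value 9.

t15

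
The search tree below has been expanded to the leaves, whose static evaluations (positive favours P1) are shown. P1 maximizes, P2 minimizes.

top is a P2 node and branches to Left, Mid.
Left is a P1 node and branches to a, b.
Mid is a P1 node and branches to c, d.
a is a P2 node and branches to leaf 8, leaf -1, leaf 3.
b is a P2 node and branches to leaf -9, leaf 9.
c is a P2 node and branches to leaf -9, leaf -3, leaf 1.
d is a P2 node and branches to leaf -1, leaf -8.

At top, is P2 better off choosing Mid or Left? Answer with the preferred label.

c (P2): min(-9, -3, 1) = -9
d (P2): min(-1, -8) = -8
Mid (P1): max(-9, -8) = -8
a (P2): min(8, -1, 3) = -1
b (P2): min(-9, 9) = -9
Left (P1): max(-1, -9) = -1
P2 prefers the lower value; Mid=-8, Left=-1. Mid is better since -8 < -1.

Mid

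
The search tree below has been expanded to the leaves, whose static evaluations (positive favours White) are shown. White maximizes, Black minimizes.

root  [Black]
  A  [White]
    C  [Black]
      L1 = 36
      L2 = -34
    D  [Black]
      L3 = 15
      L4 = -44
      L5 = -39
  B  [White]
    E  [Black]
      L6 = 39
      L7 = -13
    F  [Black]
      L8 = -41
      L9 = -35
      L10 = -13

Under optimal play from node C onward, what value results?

-34

C (Black): min(36, -34) = -34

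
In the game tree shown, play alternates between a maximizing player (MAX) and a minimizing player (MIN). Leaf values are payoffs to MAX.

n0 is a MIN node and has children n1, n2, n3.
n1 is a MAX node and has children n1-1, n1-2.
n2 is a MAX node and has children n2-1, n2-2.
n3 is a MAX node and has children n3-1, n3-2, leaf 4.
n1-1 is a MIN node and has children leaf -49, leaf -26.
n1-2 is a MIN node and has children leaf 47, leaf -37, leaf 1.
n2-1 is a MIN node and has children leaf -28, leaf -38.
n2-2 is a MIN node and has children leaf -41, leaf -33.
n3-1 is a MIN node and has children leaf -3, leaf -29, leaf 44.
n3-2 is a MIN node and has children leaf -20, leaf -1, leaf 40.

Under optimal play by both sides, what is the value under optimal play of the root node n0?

n1-1 (MIN): min(-49, -26) = -49
n1-2 (MIN): min(47, -37, 1) = -37
n1 (MAX): max(-49, -37) = -37
n2-1 (MIN): min(-28, -38) = -38
n2-2 (MIN): min(-41, -33) = -41
n2 (MAX): max(-38, -41) = -38
n3-1 (MIN): min(-3, -29, 44) = -29
n3-2 (MIN): min(-20, -1, 40) = -20
n3 (MAX): max(-29, -20, 4) = 4
n0 (MIN): min(-37, -38, 4) = -38

-38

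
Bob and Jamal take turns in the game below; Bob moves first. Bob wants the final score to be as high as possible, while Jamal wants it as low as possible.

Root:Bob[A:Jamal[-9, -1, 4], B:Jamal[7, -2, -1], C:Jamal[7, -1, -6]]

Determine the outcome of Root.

-2

A (Jamal): min(-9, -1, 4) = -9
B (Jamal): min(7, -2, -1) = -2
C (Jamal): min(7, -1, -6) = -6
Root (Bob): max(-9, -2, -6) = -2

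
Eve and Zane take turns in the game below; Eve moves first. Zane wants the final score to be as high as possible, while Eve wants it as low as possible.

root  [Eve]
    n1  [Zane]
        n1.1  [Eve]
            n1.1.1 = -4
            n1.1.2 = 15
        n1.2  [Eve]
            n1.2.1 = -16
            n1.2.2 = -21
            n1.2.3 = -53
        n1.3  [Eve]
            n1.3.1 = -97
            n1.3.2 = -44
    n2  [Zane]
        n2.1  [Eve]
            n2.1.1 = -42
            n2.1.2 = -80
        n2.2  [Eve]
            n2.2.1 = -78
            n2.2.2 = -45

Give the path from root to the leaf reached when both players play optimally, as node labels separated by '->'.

root -> n2 -> n2.2 -> n2.2.1

n1.1 (Eve): min(-4, 15) = -4
n1.2 (Eve): min(-16, -21, -53) = -53
n1.3 (Eve): min(-97, -44) = -97
n1 (Zane): max(-4, -53, -97) = -4
n2.1 (Eve): min(-42, -80) = -80
n2.2 (Eve): min(-78, -45) = -78
n2 (Zane): max(-80, -78) = -78
root (Eve): min(-4, -78) = -78
At root, Eve picks n2 (lowest: -78).
At n2, Zane picks n2.2 (highest: -78).
At n2.2, Eve picks n2.2.1 (lowest: -78).
Terminal value -78.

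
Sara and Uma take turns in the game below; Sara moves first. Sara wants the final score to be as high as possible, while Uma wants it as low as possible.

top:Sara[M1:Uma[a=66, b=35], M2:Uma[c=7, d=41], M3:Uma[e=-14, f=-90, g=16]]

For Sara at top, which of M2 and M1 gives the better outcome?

M1

M2 (Uma): min(7, 41) = 7
M1 (Uma): min(66, 35) = 35
Sara prefers the higher value; M2=7, M1=35. M1 is better since 35 > 7.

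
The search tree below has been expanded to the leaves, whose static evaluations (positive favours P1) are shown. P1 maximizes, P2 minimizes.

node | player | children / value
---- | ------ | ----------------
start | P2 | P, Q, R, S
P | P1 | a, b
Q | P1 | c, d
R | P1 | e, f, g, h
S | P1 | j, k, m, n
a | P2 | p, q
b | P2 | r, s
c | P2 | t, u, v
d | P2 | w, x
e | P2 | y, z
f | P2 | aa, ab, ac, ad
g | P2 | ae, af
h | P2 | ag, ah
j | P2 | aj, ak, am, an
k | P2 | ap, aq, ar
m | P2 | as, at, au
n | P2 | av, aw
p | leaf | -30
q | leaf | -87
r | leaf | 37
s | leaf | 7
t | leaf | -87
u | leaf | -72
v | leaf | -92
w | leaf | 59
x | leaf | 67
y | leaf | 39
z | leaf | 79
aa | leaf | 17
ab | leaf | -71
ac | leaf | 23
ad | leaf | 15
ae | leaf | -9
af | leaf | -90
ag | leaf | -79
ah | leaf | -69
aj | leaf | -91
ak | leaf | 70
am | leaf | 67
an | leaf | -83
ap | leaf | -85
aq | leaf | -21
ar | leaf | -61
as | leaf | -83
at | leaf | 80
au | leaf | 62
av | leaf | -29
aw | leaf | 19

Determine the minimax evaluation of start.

-29

a (P2): min(-30, -87) = -87
b (P2): min(37, 7) = 7
P (P1): max(-87, 7) = 7
c (P2): min(-87, -72, -92) = -92
d (P2): min(59, 67) = 59
Q (P1): max(-92, 59) = 59
e (P2): min(39, 79) = 39
f (P2): min(17, -71, 23, 15) = -71
g (P2): min(-9, -90) = -90
h (P2): min(-79, -69) = -79
R (P1): max(39, -71, -90, -79) = 39
j (P2): min(-91, 70, 67, -83) = -91
k (P2): min(-85, -21, -61) = -85
m (P2): min(-83, 80, 62) = -83
n (P2): min(-29, 19) = -29
S (P1): max(-91, -85, -83, -29) = -29
start (P2): min(7, 59, 39, -29) = -29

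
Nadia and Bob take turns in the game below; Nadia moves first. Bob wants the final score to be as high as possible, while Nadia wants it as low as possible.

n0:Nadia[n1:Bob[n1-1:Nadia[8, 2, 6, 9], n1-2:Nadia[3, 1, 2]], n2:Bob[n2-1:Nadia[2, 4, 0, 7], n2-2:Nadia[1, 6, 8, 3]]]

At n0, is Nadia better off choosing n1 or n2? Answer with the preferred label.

n2

n1-1 (Nadia): min(8, 2, 6, 9) = 2
n1-2 (Nadia): min(3, 1, 2) = 1
n1 (Bob): max(2, 1) = 2
n2-1 (Nadia): min(2, 4, 0, 7) = 0
n2-2 (Nadia): min(1, 6, 8, 3) = 1
n2 (Bob): max(0, 1) = 1
Nadia prefers the lower value; n1=2, n2=1. n2 is better since 1 < 2.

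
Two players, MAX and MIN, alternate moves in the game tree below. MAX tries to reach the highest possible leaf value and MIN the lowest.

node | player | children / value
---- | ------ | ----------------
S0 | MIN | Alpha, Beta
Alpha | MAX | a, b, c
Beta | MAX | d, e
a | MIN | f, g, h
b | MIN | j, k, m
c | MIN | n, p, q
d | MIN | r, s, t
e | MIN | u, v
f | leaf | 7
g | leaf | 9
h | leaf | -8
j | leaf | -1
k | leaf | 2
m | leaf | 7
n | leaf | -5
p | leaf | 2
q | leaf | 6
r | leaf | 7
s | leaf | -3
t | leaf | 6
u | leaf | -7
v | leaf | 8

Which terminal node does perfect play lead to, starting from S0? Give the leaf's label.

a (MIN): min(7, 9, -8) = -8
b (MIN): min(-1, 2, 7) = -1
c (MIN): min(-5, 2, 6) = -5
Alpha (MAX): max(-8, -1, -5) = -1
d (MIN): min(7, -3, 6) = -3
e (MIN): min(-7, 8) = -7
Beta (MAX): max(-3, -7) = -3
S0 (MIN): min(-1, -3) = -3
At S0, MIN picks Beta (lowest: -3).
At Beta, MAX picks d (highest: -3).
At d, MIN picks s (lowest: -3).
Terminal value -3.

s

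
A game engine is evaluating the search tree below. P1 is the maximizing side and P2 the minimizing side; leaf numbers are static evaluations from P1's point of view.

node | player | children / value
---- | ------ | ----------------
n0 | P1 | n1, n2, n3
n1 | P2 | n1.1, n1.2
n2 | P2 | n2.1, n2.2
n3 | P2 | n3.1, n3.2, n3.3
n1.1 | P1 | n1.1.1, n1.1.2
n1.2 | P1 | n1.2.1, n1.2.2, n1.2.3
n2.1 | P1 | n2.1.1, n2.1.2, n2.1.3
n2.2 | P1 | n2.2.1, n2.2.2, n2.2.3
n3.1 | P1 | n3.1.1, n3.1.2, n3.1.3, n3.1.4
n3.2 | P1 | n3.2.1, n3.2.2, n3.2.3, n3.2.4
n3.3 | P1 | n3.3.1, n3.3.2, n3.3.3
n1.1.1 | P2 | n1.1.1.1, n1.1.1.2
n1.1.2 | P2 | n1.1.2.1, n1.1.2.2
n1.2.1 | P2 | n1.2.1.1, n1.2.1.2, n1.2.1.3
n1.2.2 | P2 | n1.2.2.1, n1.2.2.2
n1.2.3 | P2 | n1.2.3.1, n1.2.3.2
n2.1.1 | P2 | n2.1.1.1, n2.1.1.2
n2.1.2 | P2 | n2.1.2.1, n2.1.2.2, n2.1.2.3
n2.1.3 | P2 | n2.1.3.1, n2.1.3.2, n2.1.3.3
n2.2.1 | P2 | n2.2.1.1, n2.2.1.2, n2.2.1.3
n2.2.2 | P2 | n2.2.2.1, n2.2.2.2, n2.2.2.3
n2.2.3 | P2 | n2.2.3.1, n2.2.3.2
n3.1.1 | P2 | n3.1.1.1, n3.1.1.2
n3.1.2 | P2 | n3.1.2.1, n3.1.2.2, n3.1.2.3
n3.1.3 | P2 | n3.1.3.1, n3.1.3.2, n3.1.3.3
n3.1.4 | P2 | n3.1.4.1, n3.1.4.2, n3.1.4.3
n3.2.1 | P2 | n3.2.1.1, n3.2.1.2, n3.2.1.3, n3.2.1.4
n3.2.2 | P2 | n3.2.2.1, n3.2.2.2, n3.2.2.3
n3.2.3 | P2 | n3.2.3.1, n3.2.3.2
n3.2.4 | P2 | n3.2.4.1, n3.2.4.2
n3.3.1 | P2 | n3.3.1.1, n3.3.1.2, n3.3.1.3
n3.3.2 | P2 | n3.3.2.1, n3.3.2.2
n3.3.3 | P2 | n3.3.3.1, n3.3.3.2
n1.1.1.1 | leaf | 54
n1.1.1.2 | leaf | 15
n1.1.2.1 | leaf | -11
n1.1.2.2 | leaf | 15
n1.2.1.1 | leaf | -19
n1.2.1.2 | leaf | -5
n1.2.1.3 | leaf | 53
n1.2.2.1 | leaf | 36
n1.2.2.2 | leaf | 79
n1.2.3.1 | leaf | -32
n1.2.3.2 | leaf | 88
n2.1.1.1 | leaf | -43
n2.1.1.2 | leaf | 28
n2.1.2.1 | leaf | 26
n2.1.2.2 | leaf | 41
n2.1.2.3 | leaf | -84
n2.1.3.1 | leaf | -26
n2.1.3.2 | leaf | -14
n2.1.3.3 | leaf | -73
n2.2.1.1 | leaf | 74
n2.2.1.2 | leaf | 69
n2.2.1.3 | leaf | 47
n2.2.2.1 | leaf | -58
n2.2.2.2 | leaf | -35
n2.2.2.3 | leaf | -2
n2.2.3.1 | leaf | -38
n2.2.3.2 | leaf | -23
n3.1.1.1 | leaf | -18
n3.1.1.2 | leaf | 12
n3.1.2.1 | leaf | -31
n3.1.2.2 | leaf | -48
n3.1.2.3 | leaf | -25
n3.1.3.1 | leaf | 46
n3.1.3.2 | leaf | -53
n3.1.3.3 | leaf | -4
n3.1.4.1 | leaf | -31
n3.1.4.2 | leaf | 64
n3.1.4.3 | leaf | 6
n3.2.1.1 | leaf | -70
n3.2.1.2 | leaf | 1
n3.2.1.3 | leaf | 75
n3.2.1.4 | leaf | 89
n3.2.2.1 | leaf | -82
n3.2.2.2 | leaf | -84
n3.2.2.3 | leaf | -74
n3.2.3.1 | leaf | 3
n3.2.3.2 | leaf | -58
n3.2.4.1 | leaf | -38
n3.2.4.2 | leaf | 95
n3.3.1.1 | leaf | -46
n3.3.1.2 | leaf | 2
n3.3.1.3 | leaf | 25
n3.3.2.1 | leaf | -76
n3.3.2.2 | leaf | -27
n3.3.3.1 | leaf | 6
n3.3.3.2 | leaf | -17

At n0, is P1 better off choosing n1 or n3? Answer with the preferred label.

n1.1.1 (P2): min(54, 15) = 15
n1.1.2 (P2): min(-11, 15) = -11
n1.1 (P1): max(15, -11) = 15
n1.2.1 (P2): min(-19, -5, 53) = -19
n1.2.2 (P2): min(36, 79) = 36
n1.2.3 (P2): min(-32, 88) = -32
n1.2 (P1): max(-19, 36, -32) = 36
n1 (P2): min(15, 36) = 15
n3.1.1 (P2): min(-18, 12) = -18
n3.1.2 (P2): min(-31, -48, -25) = -48
n3.1.3 (P2): min(46, -53, -4) = -53
n3.1.4 (P2): min(-31, 64, 6) = -31
n3.1 (P1): max(-18, -48, -53, -31) = -18
n3.2.1 (P2): min(-70, 1, 75, 89) = -70
n3.2.2 (P2): min(-82, -84, -74) = -84
n3.2.3 (P2): min(3, -58) = -58
n3.2.4 (P2): min(-38, 95) = -38
n3.2 (P1): max(-70, -84, -58, -38) = -38
n3.3.1 (P2): min(-46, 2, 25) = -46
n3.3.2 (P2): min(-76, -27) = -76
n3.3.3 (P2): min(6, -17) = -17
n3.3 (P1): max(-46, -76, -17) = -17
n3 (P2): min(-18, -38, -17) = -38
P1 prefers the higher value; n1=15, n3=-38. n1 is better since 15 > -38.

n1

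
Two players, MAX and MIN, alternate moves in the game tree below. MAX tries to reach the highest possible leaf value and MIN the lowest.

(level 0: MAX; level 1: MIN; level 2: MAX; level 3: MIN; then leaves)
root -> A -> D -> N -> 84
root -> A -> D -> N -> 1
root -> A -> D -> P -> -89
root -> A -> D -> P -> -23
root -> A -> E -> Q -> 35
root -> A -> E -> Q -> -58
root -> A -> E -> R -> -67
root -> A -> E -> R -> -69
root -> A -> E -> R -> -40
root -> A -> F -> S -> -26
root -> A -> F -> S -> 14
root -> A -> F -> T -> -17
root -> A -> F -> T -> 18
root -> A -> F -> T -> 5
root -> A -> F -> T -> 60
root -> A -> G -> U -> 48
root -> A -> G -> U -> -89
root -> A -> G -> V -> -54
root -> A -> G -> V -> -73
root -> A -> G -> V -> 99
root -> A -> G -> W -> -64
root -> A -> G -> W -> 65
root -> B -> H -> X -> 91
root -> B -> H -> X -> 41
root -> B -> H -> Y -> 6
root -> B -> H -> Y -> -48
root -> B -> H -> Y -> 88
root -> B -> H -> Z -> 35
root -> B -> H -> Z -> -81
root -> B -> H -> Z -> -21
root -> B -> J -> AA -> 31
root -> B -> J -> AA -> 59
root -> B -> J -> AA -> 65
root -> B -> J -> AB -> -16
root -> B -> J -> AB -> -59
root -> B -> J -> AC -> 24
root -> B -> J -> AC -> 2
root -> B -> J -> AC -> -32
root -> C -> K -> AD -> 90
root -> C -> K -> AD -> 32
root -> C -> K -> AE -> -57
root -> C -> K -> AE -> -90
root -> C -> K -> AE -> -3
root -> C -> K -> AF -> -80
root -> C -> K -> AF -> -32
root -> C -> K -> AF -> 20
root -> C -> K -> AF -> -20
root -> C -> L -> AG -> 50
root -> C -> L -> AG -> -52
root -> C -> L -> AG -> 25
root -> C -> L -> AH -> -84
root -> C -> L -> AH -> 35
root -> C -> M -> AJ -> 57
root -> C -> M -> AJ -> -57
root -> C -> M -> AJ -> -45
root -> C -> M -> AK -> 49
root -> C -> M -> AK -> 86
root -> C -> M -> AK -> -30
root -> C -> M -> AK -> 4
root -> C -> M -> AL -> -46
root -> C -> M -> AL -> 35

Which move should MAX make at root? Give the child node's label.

B

N (MIN): min(84, 1) = 1
P (MIN): min(-89, -23) = -89
D (MAX): max(1, -89) = 1
Q (MIN): min(35, -58) = -58
R (MIN): min(-67, -69, -40) = -69
E (MAX): max(-58, -69) = -58
S (MIN): min(-26, 14) = -26
T (MIN): min(-17, 18, 5, 60) = -17
F (MAX): max(-26, -17) = -17
U (MIN): min(48, -89) = -89
V (MIN): min(-54, -73, 99) = -73
W (MIN): min(-64, 65) = -64
G (MAX): max(-89, -73, -64) = -64
A (MIN): min(1, -58, -17, -64) = -64
X (MIN): min(91, 41) = 41
Y (MIN): min(6, -48, 88) = -48
Z (MIN): min(35, -81, -21) = -81
H (MAX): max(41, -48, -81) = 41
AA (MIN): min(31, 59, 65) = 31
AB (MIN): min(-16, -59) = -59
AC (MIN): min(24, 2, -32) = -32
J (MAX): max(31, -59, -32) = 31
B (MIN): min(41, 31) = 31
AD (MIN): min(90, 32) = 32
AE (MIN): min(-57, -90, -3) = -90
AF (MIN): min(-80, -32, 20, -20) = -80
K (MAX): max(32, -90, -80) = 32
AG (MIN): min(50, -52, 25) = -52
AH (MIN): min(-84, 35) = -84
L (MAX): max(-52, -84) = -52
AJ (MIN): min(57, -57, -45) = -57
AK (MIN): min(49, 86, -30, 4) = -30
AL (MIN): min(-46, 35) = -46
M (MAX): max(-57, -30, -46) = -30
C (MIN): min(32, -52, -30) = -52
root (MAX): max(-64, 31, -52) = 31
MAX at root wants the highest of {A=-64, B=31, C=-52}, so chooses B.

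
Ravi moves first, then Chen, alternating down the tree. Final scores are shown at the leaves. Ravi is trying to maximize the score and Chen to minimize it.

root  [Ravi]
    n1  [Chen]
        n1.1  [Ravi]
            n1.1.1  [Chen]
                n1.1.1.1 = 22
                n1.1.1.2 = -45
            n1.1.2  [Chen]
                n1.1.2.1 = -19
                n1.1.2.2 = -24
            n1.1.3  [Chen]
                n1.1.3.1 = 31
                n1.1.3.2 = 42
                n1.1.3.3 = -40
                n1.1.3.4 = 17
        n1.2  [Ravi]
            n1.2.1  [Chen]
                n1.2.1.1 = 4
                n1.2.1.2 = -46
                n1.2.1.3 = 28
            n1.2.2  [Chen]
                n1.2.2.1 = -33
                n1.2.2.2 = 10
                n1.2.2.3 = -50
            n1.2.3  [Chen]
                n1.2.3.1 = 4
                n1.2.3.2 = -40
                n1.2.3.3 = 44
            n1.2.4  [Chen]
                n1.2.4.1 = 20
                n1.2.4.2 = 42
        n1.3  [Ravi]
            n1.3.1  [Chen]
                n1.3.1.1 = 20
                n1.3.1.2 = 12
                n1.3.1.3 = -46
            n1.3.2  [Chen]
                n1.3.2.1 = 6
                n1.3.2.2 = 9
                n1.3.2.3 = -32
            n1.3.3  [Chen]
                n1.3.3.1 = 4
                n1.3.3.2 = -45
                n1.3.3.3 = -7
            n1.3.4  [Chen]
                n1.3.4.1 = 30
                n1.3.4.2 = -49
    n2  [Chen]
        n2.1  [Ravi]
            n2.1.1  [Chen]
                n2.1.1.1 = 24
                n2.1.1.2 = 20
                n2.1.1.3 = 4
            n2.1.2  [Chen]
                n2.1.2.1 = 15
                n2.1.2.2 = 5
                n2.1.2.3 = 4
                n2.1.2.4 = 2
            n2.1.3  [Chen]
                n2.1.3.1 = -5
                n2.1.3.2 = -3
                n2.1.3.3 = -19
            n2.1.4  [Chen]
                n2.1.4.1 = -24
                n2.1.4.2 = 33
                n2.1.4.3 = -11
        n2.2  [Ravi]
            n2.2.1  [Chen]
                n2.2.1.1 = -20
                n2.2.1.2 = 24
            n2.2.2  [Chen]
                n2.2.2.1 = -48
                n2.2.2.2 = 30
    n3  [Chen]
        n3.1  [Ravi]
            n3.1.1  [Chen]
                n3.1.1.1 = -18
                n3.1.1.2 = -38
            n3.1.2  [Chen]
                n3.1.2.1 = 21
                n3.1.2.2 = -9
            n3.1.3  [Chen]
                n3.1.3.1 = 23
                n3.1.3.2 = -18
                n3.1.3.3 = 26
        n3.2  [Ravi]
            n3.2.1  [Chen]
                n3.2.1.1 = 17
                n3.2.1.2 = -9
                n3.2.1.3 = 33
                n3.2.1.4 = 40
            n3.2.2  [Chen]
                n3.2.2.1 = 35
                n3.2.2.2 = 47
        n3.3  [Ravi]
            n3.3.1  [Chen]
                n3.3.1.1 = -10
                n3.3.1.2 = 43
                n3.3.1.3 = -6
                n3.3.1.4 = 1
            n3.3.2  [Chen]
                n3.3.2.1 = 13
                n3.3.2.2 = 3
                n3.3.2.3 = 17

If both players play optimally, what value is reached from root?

n1.1.1 (Chen): min(22, -45) = -45
n1.1.2 (Chen): min(-19, -24) = -24
n1.1.3 (Chen): min(31, 42, -40, 17) = -40
n1.1 (Ravi): max(-45, -24, -40) = -24
n1.2.1 (Chen): min(4, -46, 28) = -46
n1.2.2 (Chen): min(-33, 10, -50) = -50
n1.2.3 (Chen): min(4, -40, 44) = -40
n1.2.4 (Chen): min(20, 42) = 20
n1.2 (Ravi): max(-46, -50, -40, 20) = 20
n1.3.1 (Chen): min(20, 12, -46) = -46
n1.3.2 (Chen): min(6, 9, -32) = -32
n1.3.3 (Chen): min(4, -45, -7) = -45
n1.3.4 (Chen): min(30, -49) = -49
n1.3 (Ravi): max(-46, -32, -45, -49) = -32
n1 (Chen): min(-24, 20, -32) = -32
n2.1.1 (Chen): min(24, 20, 4) = 4
n2.1.2 (Chen): min(15, 5, 4, 2) = 2
n2.1.3 (Chen): min(-5, -3, -19) = -19
n2.1.4 (Chen): min(-24, 33, -11) = -24
n2.1 (Ravi): max(4, 2, -19, -24) = 4
n2.2.1 (Chen): min(-20, 24) = -20
n2.2.2 (Chen): min(-48, 30) = -48
n2.2 (Ravi): max(-20, -48) = -20
n2 (Chen): min(4, -20) = -20
n3.1.1 (Chen): min(-18, -38) = -38
n3.1.2 (Chen): min(21, -9) = -9
n3.1.3 (Chen): min(23, -18, 26) = -18
n3.1 (Ravi): max(-38, -9, -18) = -9
n3.2.1 (Chen): min(17, -9, 33, 40) = -9
n3.2.2 (Chen): min(35, 47) = 35
n3.2 (Ravi): max(-9, 35) = 35
n3.3.1 (Chen): min(-10, 43, -6, 1) = -10
n3.3.2 (Chen): min(13, 3, 17) = 3
n3.3 (Ravi): max(-10, 3) = 3
n3 (Chen): min(-9, 35, 3) = -9
root (Ravi): max(-32, -20, -9) = -9

-9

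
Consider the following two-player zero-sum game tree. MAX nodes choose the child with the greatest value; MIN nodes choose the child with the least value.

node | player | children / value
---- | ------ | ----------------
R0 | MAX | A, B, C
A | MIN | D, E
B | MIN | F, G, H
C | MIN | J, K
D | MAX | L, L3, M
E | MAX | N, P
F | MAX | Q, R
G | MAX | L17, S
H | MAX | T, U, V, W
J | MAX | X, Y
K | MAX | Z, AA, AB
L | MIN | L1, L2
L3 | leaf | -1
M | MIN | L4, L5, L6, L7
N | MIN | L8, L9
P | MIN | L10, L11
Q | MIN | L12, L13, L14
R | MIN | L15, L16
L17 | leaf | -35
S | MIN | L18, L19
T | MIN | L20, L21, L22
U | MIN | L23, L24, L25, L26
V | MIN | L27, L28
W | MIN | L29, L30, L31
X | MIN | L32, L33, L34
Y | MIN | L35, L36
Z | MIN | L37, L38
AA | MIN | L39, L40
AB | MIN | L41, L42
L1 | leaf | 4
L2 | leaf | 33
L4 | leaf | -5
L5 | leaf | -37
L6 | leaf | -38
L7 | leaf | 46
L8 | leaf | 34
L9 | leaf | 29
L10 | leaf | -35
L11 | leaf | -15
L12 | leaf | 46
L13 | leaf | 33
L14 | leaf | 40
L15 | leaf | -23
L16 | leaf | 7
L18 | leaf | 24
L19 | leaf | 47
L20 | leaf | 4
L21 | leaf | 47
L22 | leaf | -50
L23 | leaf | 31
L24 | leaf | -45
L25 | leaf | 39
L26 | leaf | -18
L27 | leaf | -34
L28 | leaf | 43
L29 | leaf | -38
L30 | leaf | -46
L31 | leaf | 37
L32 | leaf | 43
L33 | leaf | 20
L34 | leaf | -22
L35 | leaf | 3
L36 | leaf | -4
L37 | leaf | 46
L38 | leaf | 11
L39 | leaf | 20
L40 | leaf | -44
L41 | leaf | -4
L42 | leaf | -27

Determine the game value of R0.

4

L (MIN): min(4, 33) = 4
M (MIN): min(-5, -37, -38, 46) = -38
D (MAX): max(4, -1, -38) = 4
N (MIN): min(34, 29) = 29
P (MIN): min(-35, -15) = -35
E (MAX): max(29, -35) = 29
A (MIN): min(4, 29) = 4
Q (MIN): min(46, 33, 40) = 33
R (MIN): min(-23, 7) = -23
F (MAX): max(33, -23) = 33
S (MIN): min(24, 47) = 24
G (MAX): max(-35, 24) = 24
T (MIN): min(4, 47, -50) = -50
U (MIN): min(31, -45, 39, -18) = -45
V (MIN): min(-34, 43) = -34
W (MIN): min(-38, -46, 37) = -46
H (MAX): max(-50, -45, -34, -46) = -34
B (MIN): min(33, 24, -34) = -34
X (MIN): min(43, 20, -22) = -22
Y (MIN): min(3, -4) = -4
J (MAX): max(-22, -4) = -4
Z (MIN): min(46, 11) = 11
AA (MIN): min(20, -44) = -44
AB (MIN): min(-4, -27) = -27
K (MAX): max(11, -44, -27) = 11
C (MIN): min(-4, 11) = -4
R0 (MAX): max(4, -34, -4) = 4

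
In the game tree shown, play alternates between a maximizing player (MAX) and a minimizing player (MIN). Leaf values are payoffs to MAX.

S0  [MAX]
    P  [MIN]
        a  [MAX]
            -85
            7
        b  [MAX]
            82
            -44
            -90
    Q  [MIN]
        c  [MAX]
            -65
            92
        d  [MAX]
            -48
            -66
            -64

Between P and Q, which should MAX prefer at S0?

P

a (MAX): max(-85, 7) = 7
b (MAX): max(82, -44, -90) = 82
P (MIN): min(7, 82) = 7
c (MAX): max(-65, 92) = 92
d (MAX): max(-48, -66, -64) = -48
Q (MIN): min(92, -48) = -48
MAX prefers the higher value; P=7, Q=-48. P is better since 7 > -48.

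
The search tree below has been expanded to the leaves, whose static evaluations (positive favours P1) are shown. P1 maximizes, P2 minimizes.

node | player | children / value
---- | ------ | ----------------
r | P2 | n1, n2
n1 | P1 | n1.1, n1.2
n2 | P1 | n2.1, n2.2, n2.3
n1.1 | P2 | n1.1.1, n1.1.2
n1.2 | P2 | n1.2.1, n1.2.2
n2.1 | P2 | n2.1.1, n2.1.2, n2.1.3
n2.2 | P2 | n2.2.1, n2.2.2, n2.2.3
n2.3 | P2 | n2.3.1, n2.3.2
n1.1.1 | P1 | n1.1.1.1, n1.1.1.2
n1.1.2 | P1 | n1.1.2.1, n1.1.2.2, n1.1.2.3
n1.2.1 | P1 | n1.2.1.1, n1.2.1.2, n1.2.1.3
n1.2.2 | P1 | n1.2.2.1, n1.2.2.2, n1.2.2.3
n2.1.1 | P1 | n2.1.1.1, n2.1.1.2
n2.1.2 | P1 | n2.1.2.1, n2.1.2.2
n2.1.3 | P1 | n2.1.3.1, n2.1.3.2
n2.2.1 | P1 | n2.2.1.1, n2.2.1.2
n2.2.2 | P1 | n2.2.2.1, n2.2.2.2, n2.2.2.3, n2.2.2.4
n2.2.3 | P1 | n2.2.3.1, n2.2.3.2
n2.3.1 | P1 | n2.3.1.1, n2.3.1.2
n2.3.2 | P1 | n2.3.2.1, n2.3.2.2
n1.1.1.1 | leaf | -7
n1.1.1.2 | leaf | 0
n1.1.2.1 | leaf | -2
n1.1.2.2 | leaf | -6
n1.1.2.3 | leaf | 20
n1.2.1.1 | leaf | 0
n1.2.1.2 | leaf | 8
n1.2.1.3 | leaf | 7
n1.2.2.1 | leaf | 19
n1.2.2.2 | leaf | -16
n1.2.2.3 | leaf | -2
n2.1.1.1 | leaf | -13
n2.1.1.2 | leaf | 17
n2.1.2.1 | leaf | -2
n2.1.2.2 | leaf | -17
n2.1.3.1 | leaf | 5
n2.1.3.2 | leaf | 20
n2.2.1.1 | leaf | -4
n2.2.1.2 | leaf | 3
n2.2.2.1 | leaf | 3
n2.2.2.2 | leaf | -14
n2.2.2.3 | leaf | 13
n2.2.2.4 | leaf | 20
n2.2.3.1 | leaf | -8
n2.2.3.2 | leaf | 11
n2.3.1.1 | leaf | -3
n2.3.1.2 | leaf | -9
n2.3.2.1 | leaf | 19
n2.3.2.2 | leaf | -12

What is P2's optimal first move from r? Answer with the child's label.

n2

n1.1.1 (P1): max(-7, 0) = 0
n1.1.2 (P1): max(-2, -6, 20) = 20
n1.1 (P2): min(0, 20) = 0
n1.2.1 (P1): max(0, 8, 7) = 8
n1.2.2 (P1): max(19, -16, -2) = 19
n1.2 (P2): min(8, 19) = 8
n1 (P1): max(0, 8) = 8
n2.1.1 (P1): max(-13, 17) = 17
n2.1.2 (P1): max(-2, -17) = -2
n2.1.3 (P1): max(5, 20) = 20
n2.1 (P2): min(17, -2, 20) = -2
n2.2.1 (P1): max(-4, 3) = 3
n2.2.2 (P1): max(3, -14, 13, 20) = 20
n2.2.3 (P1): max(-8, 11) = 11
n2.2 (P2): min(3, 20, 11) = 3
n2.3.1 (P1): max(-3, -9) = -3
n2.3.2 (P1): max(19, -12) = 19
n2.3 (P2): min(-3, 19) = -3
n2 (P1): max(-2, 3, -3) = 3
r (P2): min(8, 3) = 3
P2 at r wants the lowest of {n1=8, n2=3}, so chooses n2.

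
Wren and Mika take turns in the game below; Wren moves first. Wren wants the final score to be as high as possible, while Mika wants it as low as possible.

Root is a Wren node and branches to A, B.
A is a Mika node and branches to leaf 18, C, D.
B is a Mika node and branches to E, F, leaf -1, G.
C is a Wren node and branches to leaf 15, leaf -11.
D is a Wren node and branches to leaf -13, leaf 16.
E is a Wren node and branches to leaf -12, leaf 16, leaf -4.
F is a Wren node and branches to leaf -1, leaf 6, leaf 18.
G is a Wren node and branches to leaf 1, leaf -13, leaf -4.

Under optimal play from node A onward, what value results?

15

C (Wren): max(15, -11) = 15
D (Wren): max(-13, 16) = 16
A (Mika): min(18, 15, 16) = 15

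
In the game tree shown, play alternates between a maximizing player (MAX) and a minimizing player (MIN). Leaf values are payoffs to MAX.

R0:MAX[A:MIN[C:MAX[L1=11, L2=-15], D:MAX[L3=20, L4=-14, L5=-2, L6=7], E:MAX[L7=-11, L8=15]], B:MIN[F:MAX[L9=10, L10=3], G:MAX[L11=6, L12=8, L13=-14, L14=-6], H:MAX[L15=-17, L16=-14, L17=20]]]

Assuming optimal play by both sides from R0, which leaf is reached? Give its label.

C (MAX): max(11, -15) = 11
D (MAX): max(20, -14, -2, 7) = 20
E (MAX): max(-11, 15) = 15
A (MIN): min(11, 20, 15) = 11
F (MAX): max(10, 3) = 10
G (MAX): max(6, 8, -14, -6) = 8
H (MAX): max(-17, -14, 20) = 20
B (MIN): min(10, 8, 20) = 8
R0 (MAX): max(11, 8) = 11
At R0, MAX picks A (highest: 11).
At A, MIN picks C (lowest: 11).
At C, MAX picks L1 (highest: 11).
Terminal value 11.

L1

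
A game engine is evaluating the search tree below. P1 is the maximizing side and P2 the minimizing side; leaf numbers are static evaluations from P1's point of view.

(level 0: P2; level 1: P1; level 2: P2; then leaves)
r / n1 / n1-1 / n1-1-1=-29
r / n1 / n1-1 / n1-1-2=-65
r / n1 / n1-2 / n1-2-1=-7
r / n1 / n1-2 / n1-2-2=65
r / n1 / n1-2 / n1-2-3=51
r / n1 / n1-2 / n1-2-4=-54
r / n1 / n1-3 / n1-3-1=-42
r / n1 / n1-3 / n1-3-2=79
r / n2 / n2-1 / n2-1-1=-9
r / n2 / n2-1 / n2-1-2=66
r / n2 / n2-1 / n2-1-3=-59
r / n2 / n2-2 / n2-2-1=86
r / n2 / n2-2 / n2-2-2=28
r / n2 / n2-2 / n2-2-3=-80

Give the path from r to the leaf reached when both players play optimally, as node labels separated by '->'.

r -> n2 -> n2-1 -> n2-1-3

n1-1 (P2): min(-29, -65) = -65
n1-2 (P2): min(-7, 65, 51, -54) = -54
n1-3 (P2): min(-42, 79) = -42
n1 (P1): max(-65, -54, -42) = -42
n2-1 (P2): min(-9, 66, -59) = -59
n2-2 (P2): min(86, 28, -80) = -80
n2 (P1): max(-59, -80) = -59
r (P2): min(-42, -59) = -59
At r, P2 picks n2 (lowest: -59).
At n2, P1 picks n2-1 (highest: -59).
At n2-1, P2 picks n2-1-3 (lowest: -59).
Terminal value -59.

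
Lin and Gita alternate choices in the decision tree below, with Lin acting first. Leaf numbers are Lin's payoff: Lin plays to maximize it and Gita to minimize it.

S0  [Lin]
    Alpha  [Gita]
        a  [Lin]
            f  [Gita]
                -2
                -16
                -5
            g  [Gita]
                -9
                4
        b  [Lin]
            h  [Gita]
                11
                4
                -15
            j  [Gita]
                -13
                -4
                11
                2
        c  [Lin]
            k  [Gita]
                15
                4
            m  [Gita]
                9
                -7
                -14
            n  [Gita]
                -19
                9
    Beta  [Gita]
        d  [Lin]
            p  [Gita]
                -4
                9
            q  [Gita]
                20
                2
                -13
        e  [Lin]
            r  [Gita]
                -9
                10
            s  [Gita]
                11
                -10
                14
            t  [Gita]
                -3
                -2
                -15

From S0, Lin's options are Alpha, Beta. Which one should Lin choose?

Beta

f (Gita): min(-2, -16, -5) = -16
g (Gita): min(-9, 4) = -9
a (Lin): max(-16, -9) = -9
h (Gita): min(11, 4, -15) = -15
j (Gita): min(-13, -4, 11, 2) = -13
b (Lin): max(-15, -13) = -13
k (Gita): min(15, 4) = 4
m (Gita): min(9, -7, -14) = -14
n (Gita): min(-19, 9) = -19
c (Lin): max(4, -14, -19) = 4
Alpha (Gita): min(-9, -13, 4) = -13
p (Gita): min(-4, 9) = -4
q (Gita): min(20, 2, -13) = -13
d (Lin): max(-4, -13) = -4
r (Gita): min(-9, 10) = -9
s (Gita): min(11, -10, 14) = -10
t (Gita): min(-3, -2, -15) = -15
e (Lin): max(-9, -10, -15) = -9
Beta (Gita): min(-4, -9) = -9
S0 (Lin): max(-13, -9) = -9
Lin at S0 wants the highest of {Alpha=-13, Beta=-9}, so chooses Beta.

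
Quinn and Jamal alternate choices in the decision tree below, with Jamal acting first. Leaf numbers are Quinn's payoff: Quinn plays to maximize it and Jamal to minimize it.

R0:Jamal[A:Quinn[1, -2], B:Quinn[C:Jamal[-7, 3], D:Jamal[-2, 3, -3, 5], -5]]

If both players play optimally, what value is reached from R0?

A (Quinn): max(1, -2) = 1
C (Jamal): min(-7, 3) = -7
D (Jamal): min(-2, 3, -3, 5) = -3
B (Quinn): max(-7, -3, -5) = -3
R0 (Jamal): min(1, -3) = -3

-3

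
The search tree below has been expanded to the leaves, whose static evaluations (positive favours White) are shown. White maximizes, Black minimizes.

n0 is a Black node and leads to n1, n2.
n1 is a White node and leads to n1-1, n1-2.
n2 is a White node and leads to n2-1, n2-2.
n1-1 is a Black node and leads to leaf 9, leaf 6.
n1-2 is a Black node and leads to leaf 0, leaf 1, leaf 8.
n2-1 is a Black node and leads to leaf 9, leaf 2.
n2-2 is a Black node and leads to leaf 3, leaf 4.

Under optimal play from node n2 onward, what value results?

3

n2-1 (Black): min(9, 2) = 2
n2-2 (Black): min(3, 4) = 3
n2 (White): max(2, 3) = 3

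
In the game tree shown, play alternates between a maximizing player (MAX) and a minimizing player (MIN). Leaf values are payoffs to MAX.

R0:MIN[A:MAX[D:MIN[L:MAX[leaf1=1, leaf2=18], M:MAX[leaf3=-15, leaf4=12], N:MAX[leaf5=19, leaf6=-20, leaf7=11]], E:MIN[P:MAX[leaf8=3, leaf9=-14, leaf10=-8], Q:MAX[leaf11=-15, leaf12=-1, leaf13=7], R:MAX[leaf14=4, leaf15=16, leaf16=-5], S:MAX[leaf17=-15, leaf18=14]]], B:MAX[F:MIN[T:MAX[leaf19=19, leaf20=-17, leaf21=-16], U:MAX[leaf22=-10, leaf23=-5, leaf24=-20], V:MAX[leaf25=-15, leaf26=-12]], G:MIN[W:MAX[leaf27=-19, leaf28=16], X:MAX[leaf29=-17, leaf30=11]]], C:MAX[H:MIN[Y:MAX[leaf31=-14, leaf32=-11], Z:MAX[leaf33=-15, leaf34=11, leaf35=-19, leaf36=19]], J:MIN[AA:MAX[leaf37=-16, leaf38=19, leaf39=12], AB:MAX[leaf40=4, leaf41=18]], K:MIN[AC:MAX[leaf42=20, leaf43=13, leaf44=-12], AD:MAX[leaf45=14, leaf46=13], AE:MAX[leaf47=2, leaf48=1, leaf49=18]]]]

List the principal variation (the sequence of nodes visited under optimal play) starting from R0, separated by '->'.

R0 -> B -> G -> X -> leaf30

L (MAX): max(1, 18) = 18
M (MAX): max(-15, 12) = 12
N (MAX): max(19, -20, 11) = 19
D (MIN): min(18, 12, 19) = 12
P (MAX): max(3, -14, -8) = 3
Q (MAX): max(-15, -1, 7) = 7
R (MAX): max(4, 16, -5) = 16
S (MAX): max(-15, 14) = 14
E (MIN): min(3, 7, 16, 14) = 3
A (MAX): max(12, 3) = 12
T (MAX): max(19, -17, -16) = 19
U (MAX): max(-10, -5, -20) = -5
V (MAX): max(-15, -12) = -12
F (MIN): min(19, -5, -12) = -12
W (MAX): max(-19, 16) = 16
X (MAX): max(-17, 11) = 11
G (MIN): min(16, 11) = 11
B (MAX): max(-12, 11) = 11
Y (MAX): max(-14, -11) = -11
Z (MAX): max(-15, 11, -19, 19) = 19
H (MIN): min(-11, 19) = -11
AA (MAX): max(-16, 19, 12) = 19
AB (MAX): max(4, 18) = 18
J (MIN): min(19, 18) = 18
AC (MAX): max(20, 13, -12) = 20
AD (MAX): max(14, 13) = 14
AE (MAX): max(2, 1, 18) = 18
K (MIN): min(20, 14, 18) = 14
C (MAX): max(-11, 18, 14) = 18
R0 (MIN): min(12, 11, 18) = 11
At R0, MIN picks B (lowest: 11).
At B, MAX picks G (highest: 11).
At G, MIN picks X (lowest: 11).
At X, MAX picks leaf30 (highest: 11).
Terminal value 11.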